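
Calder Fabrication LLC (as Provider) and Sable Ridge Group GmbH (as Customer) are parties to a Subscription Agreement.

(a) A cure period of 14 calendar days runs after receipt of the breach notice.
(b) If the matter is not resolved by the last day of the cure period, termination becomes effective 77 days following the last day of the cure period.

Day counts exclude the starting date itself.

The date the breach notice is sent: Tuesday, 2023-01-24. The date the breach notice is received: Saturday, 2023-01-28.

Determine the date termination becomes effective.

2023-04-29

The last day of the cure period: 14 calendar days after 2023-01-28 is 2023-02-11.
The date termination becomes effective: 77 calendar days after 2023-02-11 is 2023-04-29.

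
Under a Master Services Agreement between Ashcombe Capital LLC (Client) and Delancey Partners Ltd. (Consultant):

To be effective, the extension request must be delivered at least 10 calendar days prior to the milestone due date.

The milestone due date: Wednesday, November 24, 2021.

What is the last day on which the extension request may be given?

November 14, 2021

November 24, 2021 minus 10 days is November 14, 2021.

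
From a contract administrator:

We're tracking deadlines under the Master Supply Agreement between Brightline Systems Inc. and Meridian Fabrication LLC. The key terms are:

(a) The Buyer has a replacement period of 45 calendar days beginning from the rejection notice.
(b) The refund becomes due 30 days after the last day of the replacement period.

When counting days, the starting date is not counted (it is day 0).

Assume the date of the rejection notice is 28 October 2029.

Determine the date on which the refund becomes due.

11 January 2030

Adding 45 calendar days to 28 October 2029 gives 12 December 2029, which is the last day of the replacement period.
The date on which the refund becomes due: 30 calendar days after 12 December 2029 is 11 January 2030.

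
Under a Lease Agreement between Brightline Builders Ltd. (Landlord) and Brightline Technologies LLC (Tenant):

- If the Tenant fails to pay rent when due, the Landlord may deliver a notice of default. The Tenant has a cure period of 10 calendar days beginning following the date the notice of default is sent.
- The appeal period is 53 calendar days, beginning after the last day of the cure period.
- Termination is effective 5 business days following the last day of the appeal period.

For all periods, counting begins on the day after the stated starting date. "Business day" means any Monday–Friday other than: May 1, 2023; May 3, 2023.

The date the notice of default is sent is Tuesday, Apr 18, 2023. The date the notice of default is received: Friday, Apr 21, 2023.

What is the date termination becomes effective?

Jun 27, 2023

The last day of the cure period: 10 calendar days after Apr 18, 2023 is Apr 28, 2023.
The last day of the appeal period: 53 calendar days after Apr 28, 2023 is Jun 20, 2023.
From Tuesday, Jun 20, 2023, 5 business days (Jun 21, Jun 22, Jun 23, Jun 26, Jun 27, skipping weekends) brings us to Tuesday, Jun 27, 2023, which is the date termination becomes effective.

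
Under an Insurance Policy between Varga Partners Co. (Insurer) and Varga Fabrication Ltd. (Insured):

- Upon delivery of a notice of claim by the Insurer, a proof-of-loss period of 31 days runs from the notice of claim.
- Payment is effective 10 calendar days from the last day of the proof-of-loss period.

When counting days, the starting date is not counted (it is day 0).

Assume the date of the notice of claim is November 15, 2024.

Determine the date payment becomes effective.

December 26, 2024

Adding 31 calendar days to November 15, 2024 gives December 16, 2024, which is the last day of the proof-of-loss period.
The date payment becomes effective: December 16, 2024 + 10 days = December 26, 2024.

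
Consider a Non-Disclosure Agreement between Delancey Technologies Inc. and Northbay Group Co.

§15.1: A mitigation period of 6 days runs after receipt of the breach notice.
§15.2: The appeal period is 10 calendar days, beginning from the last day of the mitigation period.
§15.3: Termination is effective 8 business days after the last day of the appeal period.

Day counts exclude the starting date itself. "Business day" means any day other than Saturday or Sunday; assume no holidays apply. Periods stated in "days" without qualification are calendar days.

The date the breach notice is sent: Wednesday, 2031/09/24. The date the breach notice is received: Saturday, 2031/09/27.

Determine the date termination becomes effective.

2031/10/23

Adding 6 calendar days to 2031/09/27 gives 2031/10/03, which is the last day of the mitigation period.
The last day of the appeal period: 2031/10/03 + 10 days = 2031/10/13.
From Monday, 2031/10/13, 8 business days (Oct 14, Oct 15, Oct 16, Oct 17, Oct 20, Oct 21, Oct 22, Oct 23, skipping weekends) brings us to Thursday, 2031/10/23, which is the date termination becomes effective.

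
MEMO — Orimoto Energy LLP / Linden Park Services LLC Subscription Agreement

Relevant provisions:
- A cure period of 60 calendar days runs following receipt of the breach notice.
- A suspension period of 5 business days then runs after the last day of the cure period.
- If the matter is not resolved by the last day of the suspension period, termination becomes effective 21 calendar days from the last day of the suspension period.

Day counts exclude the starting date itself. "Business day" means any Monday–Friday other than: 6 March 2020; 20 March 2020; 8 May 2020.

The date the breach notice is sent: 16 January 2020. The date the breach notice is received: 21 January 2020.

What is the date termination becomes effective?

Adding 60 calendar days to 21 January 2020 gives 21 March 2020, which is the last day of the cure period.
The last day of the suspension period: 5 business days after Saturday, 21 March 2020, skipping weekends — Mar 23, Mar 24, Mar 25, Mar 26, Mar 27 — lands on Friday, 27 March 2020.
The date termination becomes effective: 27 March 2020 + 21 days = 17 April 2020.

17 April 2020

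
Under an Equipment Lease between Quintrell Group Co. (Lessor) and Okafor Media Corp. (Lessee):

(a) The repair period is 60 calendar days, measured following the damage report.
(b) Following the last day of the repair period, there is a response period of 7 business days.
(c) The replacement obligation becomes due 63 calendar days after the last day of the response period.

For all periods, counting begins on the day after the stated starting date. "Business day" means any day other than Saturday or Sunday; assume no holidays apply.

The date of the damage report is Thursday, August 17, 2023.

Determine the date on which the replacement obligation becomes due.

The last day of the repair period: August 17, 2023 + 60 days = October 16, 2023.
The last day of the response period: counting 7 business days from Monday, October 16, 2023 (Oct 17, Oct 18, Oct 19, Oct 20, Oct 23, Oct 24, Oct 25, skipping weekends) reaches Wednesday, October 25, 2023.
Adding 63 calendar days to October 25, 2023 gives December 27, 2023, which is the date on which the replacement obligation becomes due.

December 27, 2023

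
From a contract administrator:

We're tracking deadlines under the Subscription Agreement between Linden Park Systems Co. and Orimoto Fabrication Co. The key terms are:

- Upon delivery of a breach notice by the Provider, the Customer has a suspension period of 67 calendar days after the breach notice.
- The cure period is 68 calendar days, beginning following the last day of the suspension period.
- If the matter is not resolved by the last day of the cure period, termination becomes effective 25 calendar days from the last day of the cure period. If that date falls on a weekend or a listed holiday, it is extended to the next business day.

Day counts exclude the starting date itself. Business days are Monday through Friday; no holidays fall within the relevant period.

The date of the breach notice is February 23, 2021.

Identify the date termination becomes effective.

August 2, 2021

The last day of the suspension period: February 23, 2021 + 67 days = May 1, 2021.
Adding 68 calendar days to May 1, 2021 gives July 8, 2021, which is the last day of the cure period.
The date termination becomes effective: July 8, 2021 + 25 days = August 2, 2021. August 2, 2021 is a Monday, so no roll-forward applies.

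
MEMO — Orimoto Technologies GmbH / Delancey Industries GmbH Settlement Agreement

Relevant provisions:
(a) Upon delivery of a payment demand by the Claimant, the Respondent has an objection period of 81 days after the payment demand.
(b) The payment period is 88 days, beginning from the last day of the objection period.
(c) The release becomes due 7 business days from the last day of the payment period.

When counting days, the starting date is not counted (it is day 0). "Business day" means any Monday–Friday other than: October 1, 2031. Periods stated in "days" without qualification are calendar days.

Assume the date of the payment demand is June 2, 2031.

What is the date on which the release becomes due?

November 27, 2031

Adding 81 calendar days to June 2, 2031 gives August 22, 2031, which is the last day of the objection period.
Adding 88 calendar days to August 22, 2031 gives November 18, 2031, which is the last day of the payment period.
The date on which the release becomes due: 7 business days after Tuesday, November 18, 2031, skipping weekends — Nov 19, Nov 20, Nov 21, Nov 24, Nov 25, Nov 26, Nov 27 — lands on Thursday, November 27, 2031.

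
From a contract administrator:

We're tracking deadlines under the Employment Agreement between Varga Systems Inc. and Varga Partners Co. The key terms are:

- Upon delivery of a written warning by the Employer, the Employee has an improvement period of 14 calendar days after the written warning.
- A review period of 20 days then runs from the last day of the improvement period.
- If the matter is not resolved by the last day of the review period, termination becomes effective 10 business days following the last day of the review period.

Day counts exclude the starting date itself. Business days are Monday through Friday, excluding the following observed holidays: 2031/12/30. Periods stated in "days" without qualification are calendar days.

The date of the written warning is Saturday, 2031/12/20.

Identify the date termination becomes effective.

The last day of the improvement period: 2031/12/20 + 14 days = 2032/01/03.
Adding 20 calendar days to 2032/01/03 gives 2032/01/23, which is the last day of the review period.
The date termination becomes effective: counting 10 business days from Friday, 2032/01/23 (Jan 26, Jan 27, Jan 28, Jan 29, Jan 30, Feb 2, Feb 3, Feb 4, Feb 5, Feb 6, skipping weekends) reaches Friday, 2032/02/06.

2032/02/06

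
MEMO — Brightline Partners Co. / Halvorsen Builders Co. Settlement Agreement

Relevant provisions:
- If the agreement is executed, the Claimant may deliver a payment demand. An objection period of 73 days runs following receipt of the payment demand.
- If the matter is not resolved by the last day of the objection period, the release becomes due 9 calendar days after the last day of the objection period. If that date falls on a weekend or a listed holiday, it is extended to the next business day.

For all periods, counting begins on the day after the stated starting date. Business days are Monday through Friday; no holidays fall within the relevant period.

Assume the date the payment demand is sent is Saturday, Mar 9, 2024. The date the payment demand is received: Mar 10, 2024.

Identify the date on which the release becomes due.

The last day of the objection period: 73 calendar days after Mar 10, 2024 is May 22, 2024.
Adding 9 calendar days to May 22, 2024 gives May 31, 2024, which is the date on which the release becomes due. May 31, 2024 is a Friday, so no roll-forward applies.

May 31, 2024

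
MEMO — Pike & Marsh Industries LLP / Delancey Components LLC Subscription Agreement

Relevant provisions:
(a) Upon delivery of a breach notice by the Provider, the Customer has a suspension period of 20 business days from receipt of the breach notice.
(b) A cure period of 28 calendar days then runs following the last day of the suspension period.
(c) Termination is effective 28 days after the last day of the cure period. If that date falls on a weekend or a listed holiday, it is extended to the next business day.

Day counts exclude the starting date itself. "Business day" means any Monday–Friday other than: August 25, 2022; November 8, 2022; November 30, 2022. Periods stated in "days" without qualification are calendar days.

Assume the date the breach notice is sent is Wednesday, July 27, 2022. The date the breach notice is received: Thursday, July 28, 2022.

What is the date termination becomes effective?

October 21, 2022

The last day of the suspension period: counting 20 business days from Thursday, July 28, 2022 (Jul 29, Aug 1, Aug 2, Aug 3, …, Aug 23, Aug 24, Aug 26, skipping weekends and the listed holiday on Aug 25) reaches Friday, August 26, 2022.
The last day of the cure period: August 26, 2022 + 28 days = September 23, 2022.
The date termination becomes effective: 28 calendar days after September 23, 2022 is October 21, 2022. October 21, 2022 is a Friday and is not a listed holiday, so no roll-forward applies.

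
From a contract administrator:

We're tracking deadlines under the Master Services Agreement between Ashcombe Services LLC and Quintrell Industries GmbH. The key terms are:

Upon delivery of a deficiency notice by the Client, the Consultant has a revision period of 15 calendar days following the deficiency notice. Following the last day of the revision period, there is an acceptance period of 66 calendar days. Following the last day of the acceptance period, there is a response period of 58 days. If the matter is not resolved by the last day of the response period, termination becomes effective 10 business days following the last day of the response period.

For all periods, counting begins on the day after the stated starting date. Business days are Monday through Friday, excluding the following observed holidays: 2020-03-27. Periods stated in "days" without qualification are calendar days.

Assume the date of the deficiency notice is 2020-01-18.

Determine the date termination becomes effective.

The last day of the revision period: 2020-01-18 + 15 days = 2020-02-02.
The last day of the acceptance period: 66 calendar days after 2020-02-02 is 2020-04-08.
The last day of the response period: 2020-04-08 + 58 days = 2020-06-05.
The date termination becomes effective: 10 business days after Friday, 2020-06-05, skipping weekends — Jun 8, Jun 9, Jun 10, Jun 11, Jun 12, Jun 15, Jun 16, Jun 17, Jun 18, Jun 19 — lands on Friday, 2020-06-19.

2020-06-19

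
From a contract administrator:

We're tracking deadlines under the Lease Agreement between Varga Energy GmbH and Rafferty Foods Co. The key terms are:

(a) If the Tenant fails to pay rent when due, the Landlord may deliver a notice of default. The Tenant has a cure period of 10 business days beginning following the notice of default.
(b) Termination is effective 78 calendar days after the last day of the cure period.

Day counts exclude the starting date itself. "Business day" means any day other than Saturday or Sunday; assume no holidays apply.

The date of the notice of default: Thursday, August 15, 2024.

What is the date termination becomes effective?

November 15, 2024

From Thursday, August 15, 2024, 10 business days (Aug 16, Aug 19, Aug 20, Aug 21, Aug 22, Aug 23, Aug 26, Aug 27, Aug 28, Aug 29, skipping weekends) brings us to Thursday, August 29, 2024, which is the last day of the cure period.
The date termination becomes effective: 78 calendar days after August 29, 2024 is November 15, 2024.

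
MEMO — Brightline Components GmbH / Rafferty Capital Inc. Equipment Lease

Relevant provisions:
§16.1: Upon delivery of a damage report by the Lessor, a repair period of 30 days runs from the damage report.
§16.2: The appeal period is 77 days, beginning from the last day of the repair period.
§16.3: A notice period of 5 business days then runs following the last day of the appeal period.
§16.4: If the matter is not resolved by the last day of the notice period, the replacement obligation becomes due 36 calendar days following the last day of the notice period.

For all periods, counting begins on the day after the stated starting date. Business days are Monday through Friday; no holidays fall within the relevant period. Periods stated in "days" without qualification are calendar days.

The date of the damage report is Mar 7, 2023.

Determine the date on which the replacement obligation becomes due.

Adding 30 calendar days to Mar 7, 2023 gives Apr 6, 2023, which is the last day of the repair period.
The last day of the appeal period: Apr 6, 2023 + 77 days = Jun 22, 2023.
The last day of the notice period: 5 business days after Thursday, Jun 22, 2023, skipping weekends — Jun 23, Jun 26, Jun 27, Jun 28, Jun 29 — lands on Thursday, Jun 29, 2023.
The date on which the replacement obligation becomes due: 36 calendar days after Jun 29, 2023 is Aug 4, 2023.

Aug 4, 2023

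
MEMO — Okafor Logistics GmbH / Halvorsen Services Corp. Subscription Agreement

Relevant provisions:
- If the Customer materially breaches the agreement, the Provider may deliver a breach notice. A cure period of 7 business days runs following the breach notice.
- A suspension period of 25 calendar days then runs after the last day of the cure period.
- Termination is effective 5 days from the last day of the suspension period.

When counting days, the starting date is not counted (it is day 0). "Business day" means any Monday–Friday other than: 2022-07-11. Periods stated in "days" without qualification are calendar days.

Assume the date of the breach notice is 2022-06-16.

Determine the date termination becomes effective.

2022-07-27

The last day of the cure period: counting 7 business days from Thursday, 2022-06-16 (Jun 17, Jun 20, Jun 21, Jun 22, Jun 23, Jun 24, Jun 27, skipping weekends) reaches Monday, 2022-06-27.
The last day of the suspension period: 25 calendar days after 2022-06-27 is 2022-07-22.
Adding 5 calendar days to 2022-07-22 gives 2022-07-27, which is the date termination becomes effective.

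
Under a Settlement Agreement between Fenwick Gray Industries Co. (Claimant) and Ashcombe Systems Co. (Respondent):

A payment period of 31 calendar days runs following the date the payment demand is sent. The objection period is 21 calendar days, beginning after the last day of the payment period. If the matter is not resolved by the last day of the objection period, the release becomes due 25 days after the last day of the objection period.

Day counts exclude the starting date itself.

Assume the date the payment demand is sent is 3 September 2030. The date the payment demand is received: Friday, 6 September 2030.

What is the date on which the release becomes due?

19 November 2030

The last day of the payment period: 3 September 2030 + 31 days = 4 October 2030.
Adding 21 calendar days to 4 October 2030 gives 25 October 2030, which is the last day of the objection period.
The date on which the release becomes due: 25 October 2030 + 25 days = 19 November 2030.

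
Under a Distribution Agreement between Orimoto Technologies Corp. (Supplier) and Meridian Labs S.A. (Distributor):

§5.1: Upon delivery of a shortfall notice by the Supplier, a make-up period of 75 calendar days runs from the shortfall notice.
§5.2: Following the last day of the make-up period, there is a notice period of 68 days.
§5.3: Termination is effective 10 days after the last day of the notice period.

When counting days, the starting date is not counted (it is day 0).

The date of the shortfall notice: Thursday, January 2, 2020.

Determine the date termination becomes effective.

June 3, 2020

Adding 75 calendar days to January 2, 2020 gives March 17, 2020, which is the last day of the make-up period.
The last day of the notice period: March 17, 2020 + 68 days = May 24, 2020.
The date termination becomes effective: May 24, 2020 + 10 days = June 3, 2020.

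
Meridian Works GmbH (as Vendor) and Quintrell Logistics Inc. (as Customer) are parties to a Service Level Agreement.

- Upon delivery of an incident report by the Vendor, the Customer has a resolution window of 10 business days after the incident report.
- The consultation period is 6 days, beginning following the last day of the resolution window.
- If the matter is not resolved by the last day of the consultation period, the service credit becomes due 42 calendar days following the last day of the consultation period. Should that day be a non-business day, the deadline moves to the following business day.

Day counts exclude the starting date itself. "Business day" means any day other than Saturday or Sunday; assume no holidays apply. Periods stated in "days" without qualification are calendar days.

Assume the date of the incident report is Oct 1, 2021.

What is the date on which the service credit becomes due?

Dec 2, 2021

From Friday, Oct 1, 2021, 10 business days (Oct 4, Oct 5, Oct 6, Oct 7, Oct 8, Oct 11, Oct 12, Oct 13, Oct 14, Oct 15, skipping weekends) brings us to Friday, Oct 15, 2021, which is the last day of the resolution window.
The last day of the consultation period: 6 calendar days after Oct 15, 2021 is Oct 21, 2021.
The date on which the service credit becomes due: 42 calendar days after Oct 21, 2021 is Dec 2, 2021. Dec 2, 2021 is a Thursday, so no roll-forward applies.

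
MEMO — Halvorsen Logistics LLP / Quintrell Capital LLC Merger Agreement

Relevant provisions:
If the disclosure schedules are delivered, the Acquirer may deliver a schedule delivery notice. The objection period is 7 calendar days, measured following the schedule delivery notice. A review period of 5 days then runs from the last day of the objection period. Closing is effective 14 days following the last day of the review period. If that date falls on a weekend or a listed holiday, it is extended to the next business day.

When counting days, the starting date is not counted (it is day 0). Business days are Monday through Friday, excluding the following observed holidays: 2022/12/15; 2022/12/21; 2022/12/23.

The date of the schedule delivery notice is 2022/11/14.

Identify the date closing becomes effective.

2022/12/12

The last day of the objection period: 2022/11/14 + 7 days = 2022/11/21.
The last day of the review period: 5 calendar days after 2022/11/21 is 2022/11/26.
The date closing becomes effective: 2022/11/26 + 14 days = 2022/12/10. That falls on a Saturday, so it rolls to the next business day, Monday, 2022/12/12.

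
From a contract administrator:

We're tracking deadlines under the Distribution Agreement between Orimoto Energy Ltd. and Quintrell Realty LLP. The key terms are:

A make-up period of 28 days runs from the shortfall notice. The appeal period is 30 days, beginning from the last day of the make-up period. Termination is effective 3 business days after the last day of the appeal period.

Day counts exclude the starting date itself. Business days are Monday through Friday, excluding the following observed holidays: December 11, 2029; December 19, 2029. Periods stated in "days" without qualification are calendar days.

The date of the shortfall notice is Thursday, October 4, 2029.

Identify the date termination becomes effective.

December 5, 2029

The last day of the make-up period: 28 calendar days after October 4, 2029 is November 1, 2029.
The last day of the appeal period: 30 calendar days after November 1, 2029 is December 1, 2029.
The date termination becomes effective: counting 3 business days from Saturday, December 1, 2029 (Dec 3, Dec 4, Dec 5, skipping weekends) reaches Wednesday, December 5, 2029.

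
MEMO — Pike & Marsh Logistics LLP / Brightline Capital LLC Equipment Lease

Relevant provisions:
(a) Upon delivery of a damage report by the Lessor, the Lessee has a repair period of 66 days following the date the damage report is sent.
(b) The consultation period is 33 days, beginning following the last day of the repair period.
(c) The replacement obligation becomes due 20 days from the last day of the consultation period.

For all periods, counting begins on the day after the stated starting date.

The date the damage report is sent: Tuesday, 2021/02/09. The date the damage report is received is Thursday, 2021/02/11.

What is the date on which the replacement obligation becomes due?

The last day of the repair period: 66 calendar days after 2021/02/09 is 2021/04/16.
The last day of the consultation period: 33 calendar days after 2021/04/16 is 2021/05/19.
Adding 20 calendar days to 2021/05/19 gives 2021/06/08, which is the date on which the replacement obligation becomes due.

2021/06/08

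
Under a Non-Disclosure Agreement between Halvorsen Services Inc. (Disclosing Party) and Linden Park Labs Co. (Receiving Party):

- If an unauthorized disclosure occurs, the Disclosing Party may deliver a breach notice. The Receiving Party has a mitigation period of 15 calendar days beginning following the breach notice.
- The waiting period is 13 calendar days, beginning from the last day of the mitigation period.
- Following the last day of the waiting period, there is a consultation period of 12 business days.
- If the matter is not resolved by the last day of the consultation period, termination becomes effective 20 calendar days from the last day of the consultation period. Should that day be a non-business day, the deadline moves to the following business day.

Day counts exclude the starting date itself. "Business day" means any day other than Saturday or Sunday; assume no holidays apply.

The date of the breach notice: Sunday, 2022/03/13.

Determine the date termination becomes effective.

2022/05/16

The last day of the mitigation period: 2022/03/13 + 15 days = 2022/03/28.
Adding 13 calendar days to 2022/03/28 gives 2022/04/10, which is the last day of the waiting period.
The last day of the consultation period: counting 12 business days from Sunday, 2022/04/10 (Apr 11, Apr 12, Apr 13, Apr 14, …, Apr 22, Apr 25, Apr 26, skipping weekends) reaches Tuesday, 2022/04/26.
The date termination becomes effective: 2022/04/26 + 20 days = 2022/05/16. 2022/05/16 is a Monday, so no roll-forward applies.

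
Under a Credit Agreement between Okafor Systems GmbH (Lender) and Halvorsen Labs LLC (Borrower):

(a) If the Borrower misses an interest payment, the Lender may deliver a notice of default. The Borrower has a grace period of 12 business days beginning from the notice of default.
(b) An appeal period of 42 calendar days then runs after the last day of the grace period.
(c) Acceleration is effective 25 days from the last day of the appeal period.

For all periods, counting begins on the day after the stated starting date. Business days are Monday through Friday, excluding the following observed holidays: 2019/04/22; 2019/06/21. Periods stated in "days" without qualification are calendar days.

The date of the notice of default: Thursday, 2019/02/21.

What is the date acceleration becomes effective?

2019/05/17

The last day of the grace period: counting 12 business days from Thursday, 2019/02/21 (Feb 22, Feb 25, Feb 26, Feb 27, …, Mar 7, Mar 8, Mar 11, skipping weekends) reaches Monday, 2019/03/11.
The last day of the appeal period: 42 calendar days after 2019/03/11 is 2019/04/22.
The date acceleration becomes effective: 25 calendar days after 2019/04/22 is 2019/05/17.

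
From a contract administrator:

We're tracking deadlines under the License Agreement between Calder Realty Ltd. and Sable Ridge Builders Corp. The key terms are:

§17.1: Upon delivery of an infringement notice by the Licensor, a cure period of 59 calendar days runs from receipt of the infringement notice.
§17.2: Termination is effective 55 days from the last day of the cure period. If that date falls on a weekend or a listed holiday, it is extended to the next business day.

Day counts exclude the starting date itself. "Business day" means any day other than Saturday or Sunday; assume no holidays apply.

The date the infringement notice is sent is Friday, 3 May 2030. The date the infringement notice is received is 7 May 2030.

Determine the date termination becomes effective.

The last day of the cure period: 59 calendar days after 7 May 2030 is 5 July 2030.
The date termination becomes effective: 55 calendar days after 5 July 2030 is 29 August 2030. 29 August 2030 is a Thursday, so no roll-forward applies.

29 August 2030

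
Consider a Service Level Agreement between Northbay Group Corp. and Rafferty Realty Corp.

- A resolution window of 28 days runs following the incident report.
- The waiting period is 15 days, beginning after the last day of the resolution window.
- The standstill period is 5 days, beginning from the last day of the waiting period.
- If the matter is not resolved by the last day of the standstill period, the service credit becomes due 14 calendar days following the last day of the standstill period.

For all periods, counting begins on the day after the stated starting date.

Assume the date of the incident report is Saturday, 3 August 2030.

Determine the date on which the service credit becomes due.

The last day of the resolution window: 28 calendar days after 3 August 2030 is 31 August 2030.
The last day of the waiting period: 15 calendar days after 31 August 2030 is 15 September 2030.
The last day of the standstill period: 5 calendar days after 15 September 2030 is 20 September 2030.
The date on which the service credit becomes due: 20 September 2030 + 14 days = 4 October 2030.

4 October 2030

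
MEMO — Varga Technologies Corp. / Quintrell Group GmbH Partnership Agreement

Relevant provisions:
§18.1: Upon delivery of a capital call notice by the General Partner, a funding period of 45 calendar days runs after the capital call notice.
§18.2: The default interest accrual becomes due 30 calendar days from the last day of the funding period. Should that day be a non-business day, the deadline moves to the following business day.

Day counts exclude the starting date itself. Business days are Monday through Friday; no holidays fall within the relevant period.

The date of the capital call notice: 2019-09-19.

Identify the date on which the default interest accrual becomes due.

2019-12-03

The last day of the funding period: 45 calendar days after 2019-09-19 is 2019-11-03.
Adding 30 calendar days to 2019-11-03 gives 2019-12-03, which is the date on which the default interest accrual becomes due. 2019-12-03 is a Tuesday, so no roll-forward applies.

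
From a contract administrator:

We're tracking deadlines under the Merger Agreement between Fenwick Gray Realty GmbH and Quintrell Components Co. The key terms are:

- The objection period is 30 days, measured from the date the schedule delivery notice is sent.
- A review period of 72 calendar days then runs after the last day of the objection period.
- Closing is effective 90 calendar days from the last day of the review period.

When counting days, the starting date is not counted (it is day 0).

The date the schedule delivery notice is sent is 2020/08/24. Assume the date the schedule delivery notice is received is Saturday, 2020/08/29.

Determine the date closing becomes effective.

The last day of the objection period: 2020/08/24 + 30 days = 2020/09/23.
The last day of the review period: 72 calendar days after 2020/09/23 is 2020/12/04.
The date closing becomes effective: 90 calendar days after 2020/12/04 is 2021/03/04.

2021/03/04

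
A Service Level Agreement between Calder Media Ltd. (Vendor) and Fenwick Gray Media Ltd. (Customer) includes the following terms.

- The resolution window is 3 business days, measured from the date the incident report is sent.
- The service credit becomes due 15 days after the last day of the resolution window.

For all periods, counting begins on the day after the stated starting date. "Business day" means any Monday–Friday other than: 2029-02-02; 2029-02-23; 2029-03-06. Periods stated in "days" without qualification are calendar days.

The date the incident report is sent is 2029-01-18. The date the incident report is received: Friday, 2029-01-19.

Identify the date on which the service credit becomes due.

2029-02-07

The last day of the resolution window: 3 business days after Thursday, 2029-01-18, skipping weekends — Jan 19, Jan 22, Jan 23 — lands on Tuesday, 2029-01-23.
The date on which the service credit becomes due: 2029-01-23 + 15 days = 2029-02-07.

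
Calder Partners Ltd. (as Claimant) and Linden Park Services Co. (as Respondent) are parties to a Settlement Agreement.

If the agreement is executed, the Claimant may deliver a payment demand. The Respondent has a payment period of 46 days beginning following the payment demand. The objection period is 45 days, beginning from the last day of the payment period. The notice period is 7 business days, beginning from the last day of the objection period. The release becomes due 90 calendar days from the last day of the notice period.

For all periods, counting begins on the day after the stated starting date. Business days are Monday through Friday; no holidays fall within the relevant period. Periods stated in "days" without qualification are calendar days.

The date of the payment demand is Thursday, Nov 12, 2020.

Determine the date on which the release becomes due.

May 23, 2021

Adding 46 calendar days to Nov 12, 2020 gives Dec 28, 2020, which is the last day of the payment period.
The last day of the objection period: Dec 28, 2020 + 45 days = Feb 11, 2021.
The last day of the notice period: counting 7 business days from Thursday, Feb 11, 2021 (Feb 12, Feb 15, Feb 16, Feb 17, Feb 18, Feb 19, Feb 22, skipping weekends) reaches Monday, Feb 22, 2021.
The date on which the release becomes due: 90 calendar days after Feb 22, 2021 is May 23, 2021.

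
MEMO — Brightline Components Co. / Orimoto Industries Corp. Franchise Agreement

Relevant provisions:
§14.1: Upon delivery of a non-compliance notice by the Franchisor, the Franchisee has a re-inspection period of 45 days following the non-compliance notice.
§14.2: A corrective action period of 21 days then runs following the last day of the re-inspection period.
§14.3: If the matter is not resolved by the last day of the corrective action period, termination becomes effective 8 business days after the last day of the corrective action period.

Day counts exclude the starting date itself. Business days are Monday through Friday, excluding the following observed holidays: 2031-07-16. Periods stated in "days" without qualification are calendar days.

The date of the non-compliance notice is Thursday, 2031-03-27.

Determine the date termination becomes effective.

2031-06-11

The last day of the re-inspection period: 45 calendar days after 2031-03-27 is 2031-05-11.
Adding 21 calendar days to 2031-05-11 gives 2031-06-01, which is the last day of the corrective action period.
The date termination becomes effective: counting 8 business days from Sunday, 2031-06-01 (Jun 2, Jun 3, Jun 4, Jun 5, Jun 6, Jun 9, Jun 10, Jun 11, skipping weekends) reaches Wednesday, 2031-06-11.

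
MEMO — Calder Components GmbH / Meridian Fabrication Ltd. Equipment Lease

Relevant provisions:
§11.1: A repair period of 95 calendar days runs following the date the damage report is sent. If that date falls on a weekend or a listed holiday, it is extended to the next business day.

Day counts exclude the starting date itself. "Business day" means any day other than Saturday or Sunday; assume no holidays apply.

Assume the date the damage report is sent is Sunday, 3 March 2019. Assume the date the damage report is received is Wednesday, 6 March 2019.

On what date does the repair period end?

Adding 95 calendar days to 3 March 2019 gives 6 June 2019, which is the last day of the repair period. 6 June 2019 is a Thursday, so no roll-forward applies.

6 June 2019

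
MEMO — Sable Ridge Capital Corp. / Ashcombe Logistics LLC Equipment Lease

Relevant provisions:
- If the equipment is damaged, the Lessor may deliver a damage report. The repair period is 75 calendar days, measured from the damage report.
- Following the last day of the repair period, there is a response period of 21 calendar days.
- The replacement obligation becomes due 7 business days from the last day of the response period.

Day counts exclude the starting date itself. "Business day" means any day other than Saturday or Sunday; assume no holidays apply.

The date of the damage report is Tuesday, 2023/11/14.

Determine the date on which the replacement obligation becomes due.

2024/02/27

Adding 75 calendar days to 2023/11/14 gives 2024/01/28, which is the last day of the repair period.
The last day of the response period: 21 calendar days after 2024/01/28 is 2024/02/18.
The date on which the replacement obligation becomes due: counting 7 business days from Sunday, 2024/02/18 (Feb 19, Feb 20, Feb 21, Feb 22, Feb 23, Feb 26, Feb 27, skipping weekends) reaches Tuesday, 2024/02/27.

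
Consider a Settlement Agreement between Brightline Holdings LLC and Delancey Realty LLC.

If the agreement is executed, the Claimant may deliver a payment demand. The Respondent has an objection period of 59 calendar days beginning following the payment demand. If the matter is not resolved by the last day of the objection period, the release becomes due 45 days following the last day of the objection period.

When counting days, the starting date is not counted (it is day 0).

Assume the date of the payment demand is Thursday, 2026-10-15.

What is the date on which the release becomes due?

The last day of the objection period: 59 calendar days after 2026-10-15 is 2026-12-13.
The date on which the release becomes due: 2026-12-13 + 45 days = 2027-01-27.

2027-01-27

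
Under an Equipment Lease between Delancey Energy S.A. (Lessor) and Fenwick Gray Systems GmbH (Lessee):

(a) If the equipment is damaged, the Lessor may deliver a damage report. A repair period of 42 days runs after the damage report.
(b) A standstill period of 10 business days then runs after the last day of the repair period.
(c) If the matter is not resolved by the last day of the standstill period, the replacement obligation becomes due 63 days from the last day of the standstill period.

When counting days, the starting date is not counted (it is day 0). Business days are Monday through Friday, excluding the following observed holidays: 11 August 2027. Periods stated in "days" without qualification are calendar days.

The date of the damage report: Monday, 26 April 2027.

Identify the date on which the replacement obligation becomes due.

23 August 2027

The last day of the repair period: 42 calendar days after 26 April 2027 is 7 June 2027.
From Monday, 7 June 2027, 10 business days (Jun 8, Jun 9, Jun 10, Jun 11, Jun 14, Jun 15, Jun 16, Jun 17, Jun 18, Jun 21, skipping weekends) brings us to Monday, 21 June 2027, which is the last day of the standstill period.
The date on which the replacement obligation becomes due: 21 June 2027 + 63 days = 23 August 2027.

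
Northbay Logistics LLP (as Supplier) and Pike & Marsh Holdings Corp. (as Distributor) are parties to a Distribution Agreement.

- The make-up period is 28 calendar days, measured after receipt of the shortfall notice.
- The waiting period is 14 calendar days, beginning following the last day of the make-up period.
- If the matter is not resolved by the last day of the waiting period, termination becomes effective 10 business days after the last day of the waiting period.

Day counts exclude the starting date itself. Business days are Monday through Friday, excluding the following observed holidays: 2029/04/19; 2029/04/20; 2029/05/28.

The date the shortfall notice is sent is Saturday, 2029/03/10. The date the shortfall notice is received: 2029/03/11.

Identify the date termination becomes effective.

The last day of the make-up period: 2029/03/11 + 28 days = 2029/04/08.
The last day of the waiting period: 14 calendar days after 2029/04/08 is 2029/04/22.
The date termination becomes effective: 10 business days after Sunday, 2029/04/22, skipping weekends — Apr 23, Apr 24, Apr 25, Apr 26, Apr 27, Apr 30, May 1, May 2, May 3, May 4 — lands on Friday, 2029/05/04.

2029/05/04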